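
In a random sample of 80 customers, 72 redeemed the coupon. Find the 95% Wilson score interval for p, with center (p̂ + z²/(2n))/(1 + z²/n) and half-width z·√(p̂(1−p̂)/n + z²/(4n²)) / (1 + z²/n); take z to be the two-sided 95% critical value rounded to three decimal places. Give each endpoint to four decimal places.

(0.8149, 0.9485)

p̂ = 72/80 = 0.90000; z = 1.960, so z² = 3.841600.
Denominator 1 + z²/n = 1 + 3.841600/80 = 1.048020.
Center = (0.90000 + 0.024010)/1.048020 = 0.88167.
Radicand: p̂(1−p̂)/n + z²/(4n²) = 0.001125000 + 0.000150062 = 0.001275062.
Half-width = z·√(radicand)/denom = 1.960·0.035708/1.048020 = 0.06678.
So the interval runs from 0.8149 to 0.9485.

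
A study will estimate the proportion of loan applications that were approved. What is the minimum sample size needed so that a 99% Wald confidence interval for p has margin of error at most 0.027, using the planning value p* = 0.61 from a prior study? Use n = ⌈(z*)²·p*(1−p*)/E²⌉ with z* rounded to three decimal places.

n = 2166

The 99% critical value is z* = 2.576.
p*(1−p*) = 0.2379.
(z*)²·p*(1−p*)/E² = 6.635776·0.2379/0.000729 = 2165.502.
Rounding up, n = 2166.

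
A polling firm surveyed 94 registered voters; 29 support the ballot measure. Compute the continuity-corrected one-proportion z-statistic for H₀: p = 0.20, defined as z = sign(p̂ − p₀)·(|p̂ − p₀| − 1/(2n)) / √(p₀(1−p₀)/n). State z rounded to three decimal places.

z = 2.501

With x = 29 successes in n = 94, p̂ = 0.30851. p̂ − p₀ = 0.108511.
Continuity correction 1/(2n) = 1/188 = 0.005319.
Corrected numerator: |0.108511| − 0.005319 = 0.103192.
SE₀ = √(0.20·0.80/94) = 0.041257.
z = (+)0.103192/0.041257 = 2.501.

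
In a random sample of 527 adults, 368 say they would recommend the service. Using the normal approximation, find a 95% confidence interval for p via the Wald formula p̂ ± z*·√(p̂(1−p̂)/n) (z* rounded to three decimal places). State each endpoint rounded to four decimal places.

p̂ = 368/527 = 0.69829.
SE(p̂) = √(0.69829·0.30171/527) = 0.019994.
The 95% critical value is z* = 1.960.
Margin of error: 1.960 × 0.019994 = 0.03919.
Interval: 0.69829 ± 0.03919 → (0.6591, 0.7375).

(0.6591, 0.7375)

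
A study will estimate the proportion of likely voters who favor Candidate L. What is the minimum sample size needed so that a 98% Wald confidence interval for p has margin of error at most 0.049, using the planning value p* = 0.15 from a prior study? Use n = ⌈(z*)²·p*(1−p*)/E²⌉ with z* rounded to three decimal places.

z* = 2.326 at the 98% level.
p*(1−p*) = 0.1275.
(z*)²·p*(1−p*)/E² = 5.410276·0.1275/0.002401 = 287.301.
⌈287.301⌉ = 288.

n = 288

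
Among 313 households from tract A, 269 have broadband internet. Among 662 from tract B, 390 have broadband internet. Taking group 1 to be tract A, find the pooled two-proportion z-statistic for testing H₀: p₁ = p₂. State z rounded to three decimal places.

p̂₁ = 269/313 = 0.85942, p̂₂ = 390/662 = 0.58912.
Pooled p̂ = (269+390)/(313+662) = 659/975 = 0.67590.
SE = √[p̂(1−p̂)(1/n₁+1/n₂)] = √[0.67590·0.32410·(1/313+1/662)] ≈ 0.032106.
z = (p̂₁ − p̂₂)/SE = (0.85942 − 0.58912)/0.032106 = 0.27030/0.032106 = 8.419.

z = 8.419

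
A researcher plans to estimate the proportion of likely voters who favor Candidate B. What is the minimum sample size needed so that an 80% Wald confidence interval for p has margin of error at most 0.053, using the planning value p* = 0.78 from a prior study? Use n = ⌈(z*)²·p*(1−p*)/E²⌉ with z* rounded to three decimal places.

For 80% confidence, z* = 1.282.
p*(1−p*) = 0.1716.
Required n before rounding: 1.643524 × 0.1716 / 0.053² = 100.402.
Rounding up, n = 101.

n = 101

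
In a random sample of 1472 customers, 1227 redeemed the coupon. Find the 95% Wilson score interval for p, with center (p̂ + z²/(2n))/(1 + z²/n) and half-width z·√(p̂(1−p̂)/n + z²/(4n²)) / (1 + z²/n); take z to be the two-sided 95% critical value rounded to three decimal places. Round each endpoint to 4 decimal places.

(0.8137, 0.8517)

Here p̂ = 1227/1472 = 0.83356 and z = 1.960 (z² = 3.841600).
Denominator 1 + z²/n = 1 + 3.841600/1472 = 1.002610.
Center = (0.83356 + 0.001305)/1.002610 = 0.83269.
Radicand: p̂(1−p̂)/n + z²/(4n²) = 0.000094251 + 0.000000443 = 0.000094694.
Half-width = z·√(radicand)/denom = 1.960·0.009731/1.002610 = 0.01902.
Interval: 0.83269 ± 0.01902 → (0.8137, 0.8517).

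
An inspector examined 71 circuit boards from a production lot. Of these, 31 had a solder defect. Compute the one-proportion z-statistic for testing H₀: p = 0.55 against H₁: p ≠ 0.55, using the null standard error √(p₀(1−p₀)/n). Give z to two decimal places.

z = -1.92

The sample proportion is 31/71 = 0.43662.
Null standard error: √(0.55·0.45/71) = √0.003485915 = 0.059042.
Test statistic: z = -0.11338/0.059042 = -1.92.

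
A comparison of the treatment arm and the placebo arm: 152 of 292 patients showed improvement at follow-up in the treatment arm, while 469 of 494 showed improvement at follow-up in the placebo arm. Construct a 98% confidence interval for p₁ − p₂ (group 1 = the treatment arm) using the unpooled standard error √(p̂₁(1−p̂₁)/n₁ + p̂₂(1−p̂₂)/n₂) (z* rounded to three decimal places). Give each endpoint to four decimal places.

p̂₁ = 152/292 = 0.52055, p̂₂ = 469/494 = 0.94939; p̂₁ − p̂₂ = -0.42884.
SE = √(0.000854718 + 0.000097259) = √0.000951977 = 0.030854.
For 98% confidence, z* = 2.326. Margin of error = 0.07177.
So the interval runs from -0.5006 to -0.3571.

(-0.5006, -0.3571)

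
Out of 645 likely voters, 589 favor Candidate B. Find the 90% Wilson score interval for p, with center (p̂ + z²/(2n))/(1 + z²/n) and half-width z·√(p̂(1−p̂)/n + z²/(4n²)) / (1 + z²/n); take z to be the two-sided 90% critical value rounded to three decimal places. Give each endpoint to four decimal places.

(0.8932, 0.9297)

p̂ = 589/645 = 0.91318; z = 1.645, so z² = 2.706025.
1 + z²/n = 1.004195.
Center = (0.91318 + 0.002098)/1.004195 = 0.91145.
Radicand: p̂(1−p̂)/n + z²/(4n²) = 0.000122920 + 0.000001626 = 0.000124546.
Half-width = z·√(radicand)/denom = 1.645·0.011160/1.004195 = 0.01828.
Interval: 0.91145 ± 0.01828 → (0.8932, 0.9297).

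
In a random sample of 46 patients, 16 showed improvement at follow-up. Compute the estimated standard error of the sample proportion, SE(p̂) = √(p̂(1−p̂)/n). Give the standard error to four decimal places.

With x = 16 successes in n = 46, p̂ = 0.34783.
p̂(1−p̂) = 0.34783·0.65217 = 0.226844.
SE = √(0.226844/46) = √0.004931391 = 0.0702.

SE = 0.0702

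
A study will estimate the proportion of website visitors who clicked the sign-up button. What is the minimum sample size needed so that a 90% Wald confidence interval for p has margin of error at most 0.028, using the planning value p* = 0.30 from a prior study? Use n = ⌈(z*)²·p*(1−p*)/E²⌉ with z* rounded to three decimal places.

z* = 1.645 at the 90% level.
p*(1−p*) = 0.2100.
(z*)²·p*(1−p*)/E² = 2.706025·0.2100/0.000784 = 724.828.
⌈724.828⌉ = 725.

n = 725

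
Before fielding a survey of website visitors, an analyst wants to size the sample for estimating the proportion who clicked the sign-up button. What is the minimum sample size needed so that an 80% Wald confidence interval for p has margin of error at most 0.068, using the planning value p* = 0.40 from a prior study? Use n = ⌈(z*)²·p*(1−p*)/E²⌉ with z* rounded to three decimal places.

n = 86

The 80% critical value is z* = 1.282.
p*(1−p*) = 0.2400.
Required n before rounding: 1.643524 × 0.2400 / 0.068² = 85.304.
Rounding up, n = 86.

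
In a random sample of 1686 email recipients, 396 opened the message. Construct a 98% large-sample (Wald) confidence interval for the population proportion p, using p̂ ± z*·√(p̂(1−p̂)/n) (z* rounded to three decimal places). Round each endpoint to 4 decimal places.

With x = 396 successes in n = 1686, p̂ = 0.23488.
SE = √(p̂(1−p̂)/n) = √(0.179709/1686) = 0.010324.
The 98% critical value is z* = 2.326.
Margin = 2.326·0.010324 = 0.02401.
CI: 0.23488 ± 0.02401 = (0.2109, 0.2589).

(0.2109, 0.2589)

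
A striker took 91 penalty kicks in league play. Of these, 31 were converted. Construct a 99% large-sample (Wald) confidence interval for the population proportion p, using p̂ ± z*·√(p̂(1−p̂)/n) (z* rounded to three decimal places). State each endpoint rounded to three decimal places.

(0.213, 0.469)

The sample proportion is 31/91 = 0.34066.
SE(p̂) = √(0.34066·0.65934/91) = 0.049681.
For 99% confidence, z* = 2.576.
Margin of error: 2.576 × 0.049681 = 0.12798.
CI: 0.34066 ± 0.12798 = (0.213, 0.469).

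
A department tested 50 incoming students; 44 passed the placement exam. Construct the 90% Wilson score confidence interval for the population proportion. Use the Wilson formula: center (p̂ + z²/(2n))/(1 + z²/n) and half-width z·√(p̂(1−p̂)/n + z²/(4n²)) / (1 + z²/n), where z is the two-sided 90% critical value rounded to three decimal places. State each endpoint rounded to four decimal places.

Here p̂ = 44/50 = 0.88000 and z = 1.645 (z² = 2.706025).
Denominator 1 + z²/n = 1 + 2.706025/50 = 1.054121.
Adjusted center: (0.88000 + z²/(2n))/1.054121 = 0.86049.
Radicand: p̂(1−p̂)/n + z²/(4n²) = 0.002112000 + 0.000270603 = 0.002382603.
Half-width = 1.645·√0.002382603/1.054121 = 0.07617.
So the interval runs from 0.7843 to 0.9367.

(0.7843, 0.9367)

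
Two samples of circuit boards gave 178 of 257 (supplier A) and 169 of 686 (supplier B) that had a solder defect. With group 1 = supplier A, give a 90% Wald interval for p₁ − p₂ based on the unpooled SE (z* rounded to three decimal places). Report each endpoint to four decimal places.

(0.3917, 0.5008)

p̂₁ = 0.69261, p̂₂ = 0.24636, so the observed difference is 0.44625.
Unpooled SE = √(p̂₁(1−p̂₁)/n₁ + p̂₂(1−p̂₂)/n₂) = √(0.000828415 + 0.000270648) = 0.033152.
The 90% critical value is z* = 1.645. Margin = 1.645·0.033152 = 0.05454.
Interval: 0.44625 ± 0.05454 → (0.3917, 0.5008).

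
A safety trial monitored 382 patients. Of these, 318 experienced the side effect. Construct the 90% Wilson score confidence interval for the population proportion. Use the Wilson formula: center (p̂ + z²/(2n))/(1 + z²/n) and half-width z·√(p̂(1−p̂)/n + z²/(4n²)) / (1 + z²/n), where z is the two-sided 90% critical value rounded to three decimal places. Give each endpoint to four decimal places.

p̂ = 318/382 = 0.83246; z = 1.645, so z² = 2.706025.
1 + z²/n = 1.007084.
Adjusted center: (0.83246 + z²/(2n))/1.007084 = 0.83012.
Radicand: p̂(1−p̂)/n + z²/(4n²) = 0.000365104 + 0.000004636 = 0.000369740.
Half-width = z·√(radicand)/denom = 1.645·0.019229/1.007084 = 0.03141.
CI: 0.83012 ± 0.03141 = (0.7987, 0.8615).

(0.7987, 0.8615)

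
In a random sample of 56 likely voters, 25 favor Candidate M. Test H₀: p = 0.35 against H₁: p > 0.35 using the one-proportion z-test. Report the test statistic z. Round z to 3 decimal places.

z = 1.513

The sample proportion is 25/56 = 0.44643.
SE₀ = √(0.35·0.65/56) = 0.063738.
z = (0.44643 − 0.35)/0.063738 = 0.09643/0.063738 = 1.513.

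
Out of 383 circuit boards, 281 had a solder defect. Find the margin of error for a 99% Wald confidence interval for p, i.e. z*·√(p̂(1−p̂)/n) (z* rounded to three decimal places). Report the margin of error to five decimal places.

ME = 0.05818

Sample proportion p̂ = 281/383 = 0.73368.
Standard error of p̂: √(0.195393/383) = √0.000510164 = 0.022587.
The 99% critical value is z* = 2.576.
ME = 2.576·0.022587 = 0.05818.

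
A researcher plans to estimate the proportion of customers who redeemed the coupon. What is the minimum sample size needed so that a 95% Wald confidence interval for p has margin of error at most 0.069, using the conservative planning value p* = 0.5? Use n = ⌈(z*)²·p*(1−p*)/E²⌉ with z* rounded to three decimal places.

n = 202

For 95% confidence, z* = 1.960.
p*(1−p*) = 0.2500.
(z*)²·p*(1−p*)/E² = 3.841600·0.2500/0.004761 = 201.722.
⌈201.722⌉ = 202.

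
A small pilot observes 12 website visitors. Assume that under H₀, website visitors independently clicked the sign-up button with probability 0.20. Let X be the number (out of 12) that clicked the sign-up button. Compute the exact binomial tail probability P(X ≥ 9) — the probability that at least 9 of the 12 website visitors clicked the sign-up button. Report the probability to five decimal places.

P = 0.00006

X ~ Binomial(n=12, p=0.20).
P(X ≥ 9) = C(12,9)·0.20^9·0.80^3 + C(12,10)·0.20^10·0.80^2 + C(12,11)·0.20^11·0.80^1 + C(12,12)·0.20^12·0.80^0.
= 0.000058 + 0.000004 + 0.000000 + 0.000000 = 0.00006.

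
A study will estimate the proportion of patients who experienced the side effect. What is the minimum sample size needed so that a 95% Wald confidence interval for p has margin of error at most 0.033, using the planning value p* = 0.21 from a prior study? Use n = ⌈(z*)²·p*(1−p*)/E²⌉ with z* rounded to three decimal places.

For 95% confidence, z* = 1.960.
p*(1−p*) = 0.1659.
(z*)²·p*(1−p*)/E² = 3.841600·0.1659/0.001089 = 585.235.
⌈585.235⌉ = 586.

n = 586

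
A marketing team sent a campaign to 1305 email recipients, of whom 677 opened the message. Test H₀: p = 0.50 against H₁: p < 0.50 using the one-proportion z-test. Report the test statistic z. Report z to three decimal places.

With x = 677 successes in n = 1305, p̂ = 0.51877.
Null standard error: √(0.50·0.50/1305) = √0.000191571 = 0.013841.
z = (p̂ − p₀)/SE = (0.51877 − 0.50)/0.013841 = 1.356.

z = 1.356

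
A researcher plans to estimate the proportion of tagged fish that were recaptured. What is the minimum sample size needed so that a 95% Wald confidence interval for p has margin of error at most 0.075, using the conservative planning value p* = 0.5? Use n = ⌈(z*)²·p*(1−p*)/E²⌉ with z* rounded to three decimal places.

n = 171

The 95% critical value is z* = 1.960.
p*(1−p*) = 0.2500.
(z*)²·p*(1−p*)/E² = 3.841600·0.2500/0.005625 = 170.738.
⌈170.738⌉ = 171.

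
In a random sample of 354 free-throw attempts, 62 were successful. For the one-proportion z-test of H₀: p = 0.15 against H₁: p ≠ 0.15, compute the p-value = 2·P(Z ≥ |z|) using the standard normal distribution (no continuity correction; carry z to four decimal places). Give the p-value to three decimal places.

The sample proportion is 62/354 = 0.17514.
Null standard error: √(0.15·0.85/354) = √0.000360169 = 0.018978.
Test statistic (full precision, shown to 4 dp): z = (62/354 − 0.15)/SE₀ ≈ 1.3247.
p-value = 2·P(Z ≥ |z|) with z = 1.3247 → 0.185.

p-value = 0.185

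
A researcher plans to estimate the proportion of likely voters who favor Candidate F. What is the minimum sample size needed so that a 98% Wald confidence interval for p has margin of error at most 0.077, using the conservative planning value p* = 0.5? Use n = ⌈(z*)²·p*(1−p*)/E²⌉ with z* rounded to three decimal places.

n = 229

For 98% confidence, z* = 2.326.
p*(1−p*) = 0.50·0.50 = 0.2500.
Required n before rounding: 5.410276 × 0.2500 / 0.077² = 228.128.
Rounding up, n = 229.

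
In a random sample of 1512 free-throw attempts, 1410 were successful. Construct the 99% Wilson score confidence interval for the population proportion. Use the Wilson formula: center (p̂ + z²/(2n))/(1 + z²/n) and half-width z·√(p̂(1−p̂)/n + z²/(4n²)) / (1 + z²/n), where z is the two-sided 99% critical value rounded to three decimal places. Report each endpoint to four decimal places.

(0.9140, 0.9473)

p̂ = 1410/1512 = 0.93254; z = 2.576, so z² = 6.635776.
1 + z²/n = 1.004389.
Center = (0.93254 + 0.002194)/1.004389 = 0.93065.
Radicand: p̂(1−p̂)/n + z²/(4n²) = 0.000041607 + 0.000000726 = 0.000042333.
Half-width = z·√(radicand)/denom = 2.576·0.006506/1.004389 = 0.01669.
Interval: 0.93065 ± 0.01669 → (0.9140, 0.9473).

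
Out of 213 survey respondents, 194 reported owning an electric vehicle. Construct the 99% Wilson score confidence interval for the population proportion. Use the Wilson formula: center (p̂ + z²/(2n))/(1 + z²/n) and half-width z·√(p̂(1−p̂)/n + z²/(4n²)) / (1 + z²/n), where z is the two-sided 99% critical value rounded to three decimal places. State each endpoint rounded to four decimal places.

(0.8473, 0.9495)

Here p̂ = 194/213 = 0.91080 and z = 2.576 (z² = 6.635776).
Denominator 1 + z²/n = 1 + 6.635776/213 = 1.031154.
Center = (0.91080 + 0.015577)/1.031154 = 0.89839.
Radicand: p̂(1−p̂)/n + z²/(4n²) = 0.000381431 + 0.000036566 = 0.000417997.
Half-width = 2.576·√0.000417997/1.031154 = 0.05108.
Interval: 0.89839 ± 0.05108 → (0.8473, 0.9495).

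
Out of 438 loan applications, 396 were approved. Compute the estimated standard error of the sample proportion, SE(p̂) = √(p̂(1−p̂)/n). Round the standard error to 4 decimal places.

SE = 0.0141

With x = 396 successes in n = 438, p̂ = 0.90411.
p̂(1−p̂) = 0.90411·0.09589 = 0.086695.
SE = √(0.086695/438) = √0.000197934 = 0.0141.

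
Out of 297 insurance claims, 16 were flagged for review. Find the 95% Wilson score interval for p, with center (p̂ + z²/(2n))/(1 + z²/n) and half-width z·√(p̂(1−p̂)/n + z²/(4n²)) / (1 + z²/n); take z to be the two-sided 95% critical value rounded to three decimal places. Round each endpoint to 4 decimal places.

Here p̂ = 16/297 = 0.05387 and z = 1.960 (z² = 3.841600).
1 + z²/n = 1.012935.
Center = (0.05387 + 0.006467)/1.012935 = 0.05957.
Radicand: p̂(1−p̂)/n + z²/(4n²) = 0.000171616 + 0.000010888 = 0.000182504.
Half-width = z·√(radicand)/denom = 1.960·0.013509/1.012935 = 0.02614.
So the interval runs from 0.0334 to 0.0857.

(0.0334, 0.0857)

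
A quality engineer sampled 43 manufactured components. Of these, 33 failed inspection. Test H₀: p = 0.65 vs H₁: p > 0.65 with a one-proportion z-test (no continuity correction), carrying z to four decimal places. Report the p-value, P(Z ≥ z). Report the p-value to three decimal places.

p-value = 0.053

The sample proportion is 33/43 = 0.76744.
Null standard error: √(0.65·0.35/43) = √0.005290698 = 0.072737.
z = (p̂ − p₀)/SE = (33/43 − 0.65)/0.072737 ≈ 1.6146.
p-value = P(Z ≥ z) with z = 1.6146 → 0.053.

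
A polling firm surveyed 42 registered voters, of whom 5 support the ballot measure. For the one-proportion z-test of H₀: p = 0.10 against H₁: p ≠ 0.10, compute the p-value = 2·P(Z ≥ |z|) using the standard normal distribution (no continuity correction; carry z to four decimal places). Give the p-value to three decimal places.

With x = 5 successes in n = 42, p̂ = 0.11905.
Null standard error: √(0.10·0.90/42) = √0.002142857 = 0.046291.
Test statistic (full precision, shown to 4 dp): z = (5/42 − 0.10)/SE₀ ≈ 0.4115.
From the standard normal, 2·P(Z ≥ |z|) = 0.681.

p-value = 0.681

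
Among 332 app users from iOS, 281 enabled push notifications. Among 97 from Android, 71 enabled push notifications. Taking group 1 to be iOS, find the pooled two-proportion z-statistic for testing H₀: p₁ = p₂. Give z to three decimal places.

p̂₁ = 281/332 = 0.84639, p̂₂ = 71/97 = 0.73196.
Pooled p̂ = (281+71)/(332+97) = 352/429 = 0.82051.
Pooled SE = √[0.1472715·0.01332133] ≈ 0.044293.
z = (p̂₁ − p̂₂)/SE = (0.84639 − 0.73196)/0.044293 = 0.11443/0.044293 = 2.583.

z = 2.583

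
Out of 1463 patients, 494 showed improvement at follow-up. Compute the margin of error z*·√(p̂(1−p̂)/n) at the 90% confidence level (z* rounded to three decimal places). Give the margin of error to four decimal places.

ME = 0.0203

Sample proportion p̂ = 494/1463 = 0.33766.
SE(p̂) = √(0.33766·0.66234/1463) = 0.012364.
For 90% confidence, z* = 1.645.
ME = 1.645·0.012364 = 0.0203.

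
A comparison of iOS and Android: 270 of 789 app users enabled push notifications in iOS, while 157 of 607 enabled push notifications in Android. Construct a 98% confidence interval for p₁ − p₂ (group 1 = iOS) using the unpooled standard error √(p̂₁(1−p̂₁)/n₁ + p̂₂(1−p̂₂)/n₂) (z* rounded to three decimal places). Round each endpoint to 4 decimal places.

(0.0265, 0.1406)

p̂₁ = 0.34221, p̂₂ = 0.25865, so the observed difference is 0.08356.
Unpooled SE = √(p̂₁(1−p̂₁)/n₁ + p̂₂(1−p̂₂)/n₂) = √(0.000285299 + 0.000315897) = 0.024519.
z* = 2.326 at the 98% level. Margin of error = 0.05703.
CI: 0.08356 ± 0.05703 = (0.0265, 0.1406).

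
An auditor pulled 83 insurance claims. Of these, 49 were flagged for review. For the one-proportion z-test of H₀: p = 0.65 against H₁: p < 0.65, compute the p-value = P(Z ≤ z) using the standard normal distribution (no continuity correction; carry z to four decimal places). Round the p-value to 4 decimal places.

p-value = 0.1273

With x = 49 successes in n = 83, p̂ = 0.59036.
Null standard error: √(0.65·0.35/83) = √0.002740964 = 0.052354.
Test statistic (full precision, shown to 4 dp): z = (49/83 − 0.65)/SE₀ ≈ -1.1391.
p-value = P(Z ≤ z) with z = -1.1391 → 0.1273.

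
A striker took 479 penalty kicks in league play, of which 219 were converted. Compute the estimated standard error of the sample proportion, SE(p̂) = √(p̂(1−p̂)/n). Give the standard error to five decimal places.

SE = 0.02276

p̂ = 219/479 = 0.45720.
p̂(1−p̂) = 0.45720·0.54280 = 0.248168.
Dividing by n and taking the root: √0.000518096 = 0.02276.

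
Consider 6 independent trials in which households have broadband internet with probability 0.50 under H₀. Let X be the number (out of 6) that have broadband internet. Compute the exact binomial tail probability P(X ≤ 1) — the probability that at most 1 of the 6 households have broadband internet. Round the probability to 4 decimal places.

X ~ Binomial(n=6, p=0.50).
P(X ≤ 1) = C(6,0)·0.50^0·0.50^6 + C(6,1)·0.50^1·0.50^5.
= 0.015625 + 0.093750 = 0.1094.

P = 0.1094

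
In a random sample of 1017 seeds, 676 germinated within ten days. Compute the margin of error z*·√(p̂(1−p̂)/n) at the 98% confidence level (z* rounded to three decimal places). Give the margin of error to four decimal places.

ME = 0.0344

p̂ = 676/1017 = 0.66470.
Standard error of p̂: √(0.222874/1017) = √0.000219148 = 0.014804.
The 98% critical value is z* = 2.326.
So ME = 0.0344.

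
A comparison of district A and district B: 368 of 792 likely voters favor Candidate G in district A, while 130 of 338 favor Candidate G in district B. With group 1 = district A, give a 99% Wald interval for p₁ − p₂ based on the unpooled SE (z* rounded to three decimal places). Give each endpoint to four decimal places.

p̂₁ = 0.46465, p̂₂ = 0.38462, so the observed difference is 0.08003.
Unpooled SE = √(p̂₁(1−p̂₁)/n₁ + p̂₂(1−p̂₂)/n₂) = √(0.000314078 + 0.000700256) = 0.031849.
The 99% critical value is z* = 2.576. Margin = 2.576·0.031849 = 0.08204.
Interval: 0.08003 ± 0.08204 → (-0.0020, 0.1621).

(-0.0020, 0.1621)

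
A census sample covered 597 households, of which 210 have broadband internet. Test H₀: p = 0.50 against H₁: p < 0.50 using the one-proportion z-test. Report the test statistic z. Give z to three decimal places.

z = -7.244

p̂ = 210/597 = 0.35176.
Under H₀, SE = √(p₀(1−p₀)/n) = √(0.50·0.50/597) = √0.000418760 = 0.020464.
Test statistic: z = -0.14824/0.020464 = -7.244.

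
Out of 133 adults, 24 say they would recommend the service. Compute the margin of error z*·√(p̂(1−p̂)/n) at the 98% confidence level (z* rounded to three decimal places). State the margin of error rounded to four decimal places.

With x = 24 successes in n = 133, p̂ = 0.18045.
SE(p̂) = √(0.18045·0.81955/133) = 0.033346.
For 98% confidence, z* = 2.326.
So ME = 0.0776.

ME = 0.0776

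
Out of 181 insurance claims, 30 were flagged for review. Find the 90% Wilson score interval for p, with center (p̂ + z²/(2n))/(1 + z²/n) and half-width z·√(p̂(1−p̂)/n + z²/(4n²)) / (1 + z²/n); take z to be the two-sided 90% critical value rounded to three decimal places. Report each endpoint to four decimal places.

Here p̂ = 30/181 = 0.16575 and z = 1.645 (z² = 2.706025).
Denominator 1 + z²/n = 1 + 2.706025/181 = 1.014950.
Center = (0.16575 + 0.007475)/1.014950 = 0.17067.
Radicand: p̂(1−p̂)/n + z²/(4n²) = 0.000763946 + 0.000020650 = 0.000784596.
Half-width = 1.645·√0.000784596/1.014950 = 0.04540.
Interval: 0.17067 ± 0.04540 → (0.1253, 0.2161).

(0.1253, 0.2161)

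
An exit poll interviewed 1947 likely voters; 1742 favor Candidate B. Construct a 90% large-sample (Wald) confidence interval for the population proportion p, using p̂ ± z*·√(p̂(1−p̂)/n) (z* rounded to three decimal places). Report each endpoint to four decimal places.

Sample proportion p̂ = 1742/1947 = 0.89471.
SE(p̂) = √(0.89471·0.10529/1947) = 0.006956.
For 90% confidence, z* = 1.645.
Margin = 1.645·0.006956 = 0.01144.
Interval: 0.89471 ± 0.01144 → (0.8833, 0.9062).

(0.8833, 0.9062)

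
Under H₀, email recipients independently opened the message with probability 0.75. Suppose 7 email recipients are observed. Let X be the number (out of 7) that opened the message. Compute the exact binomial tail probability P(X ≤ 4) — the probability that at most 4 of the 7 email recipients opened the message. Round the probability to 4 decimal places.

P = 0.2436

X ~ Binomial(n=7, p=0.75).
P(X ≤ 4) = Σ_{j=0}^{4} C(7,j)·0.75^j·0.25^{7−j}.
= 0.000061 + 0.001282 + 0.011536 + 0.057678 + 0.173035 = 0.2436.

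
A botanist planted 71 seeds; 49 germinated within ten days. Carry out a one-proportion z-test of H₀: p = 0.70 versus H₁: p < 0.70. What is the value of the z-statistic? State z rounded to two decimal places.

z = -0.18

Sample proportion p̂ = 49/71 = 0.69014.
Under H₀, SE = √(p₀(1−p₀)/n) = √(0.70·0.30/71) = √0.002957746 = 0.054385.
z = (0.69014 − 0.70)/0.054385 = -0.00986/0.054385 = -0.18.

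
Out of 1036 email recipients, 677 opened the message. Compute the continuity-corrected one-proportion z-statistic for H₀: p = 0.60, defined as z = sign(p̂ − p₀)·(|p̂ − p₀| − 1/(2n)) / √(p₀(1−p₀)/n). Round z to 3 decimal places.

z = 3.482

Sample proportion p̂ = 677/1036 = 0.65347. p̂ − p₀ = 0.053475.
1/(2n) = 0.000483.
Corrected numerator: |0.053475| − 0.000483 = 0.052992.
Under H₀, SE = √(p₀(1−p₀)/n) = √(0.60·0.40/1036) = √0.000231660 = 0.015220.
z = +0.052992/0.015220 = 3.482.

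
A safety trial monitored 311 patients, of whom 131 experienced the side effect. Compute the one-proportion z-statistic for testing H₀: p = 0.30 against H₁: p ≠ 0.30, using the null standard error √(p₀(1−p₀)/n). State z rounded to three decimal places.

With x = 131 successes in n = 311, p̂ = 0.42122.
Under H₀, SE = √(p₀(1−p₀)/n) = √(0.30·0.70/311) = √0.000675241 = 0.025985.
z = (p̂ − p₀)/SE = (0.42122 − 0.30)/0.025985 = 4.665.

z = 4.665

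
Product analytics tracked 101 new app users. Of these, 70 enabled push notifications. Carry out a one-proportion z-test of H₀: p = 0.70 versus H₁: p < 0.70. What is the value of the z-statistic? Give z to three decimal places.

z = -0.152

With x = 70 successes in n = 101, p̂ = 0.69307.
Under H₀, SE = √(p₀(1−p₀)/n) = √(0.70·0.30/101) = √0.002079208 = 0.045598.
z = (0.69307 − 0.70)/0.045598 = -0.00693/0.045598 = -0.152.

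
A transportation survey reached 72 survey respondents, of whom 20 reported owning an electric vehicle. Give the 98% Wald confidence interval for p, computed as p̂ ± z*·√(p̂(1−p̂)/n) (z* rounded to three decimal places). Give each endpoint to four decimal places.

(0.1550, 0.4006)

With x = 20 successes in n = 72, p̂ = 0.27778.
Standard error of p̂: √(0.200617/72) = √0.002786351 = 0.052786.
The 98% critical value is z* = 2.326.
Margin = 2.326·0.052786 = 0.12278.
CI: 0.27778 ± 0.12278 = (0.1550, 0.4006).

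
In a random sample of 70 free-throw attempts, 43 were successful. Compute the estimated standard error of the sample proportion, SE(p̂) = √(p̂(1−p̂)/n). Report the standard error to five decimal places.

SE = 0.05818

With x = 43 successes in n = 70, p̂ = 0.61429.
p̂(1−p̂) = 0.236938.
SE = √(0.236938/70) = 0.05818.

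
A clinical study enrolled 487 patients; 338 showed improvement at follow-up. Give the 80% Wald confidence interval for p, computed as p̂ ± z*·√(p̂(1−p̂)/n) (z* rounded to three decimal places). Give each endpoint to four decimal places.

Sample proportion p̂ = 338/487 = 0.69405.
Standard error of p̂: √(0.212346/487) = √0.000436030 = 0.020881.
z* = 1.282 at the 80% level.
Margin of error: 1.282 × 0.020881 = 0.02677.
CI: 0.69405 ± 0.02677 = (0.6673, 0.7208).

(0.6673, 0.7208)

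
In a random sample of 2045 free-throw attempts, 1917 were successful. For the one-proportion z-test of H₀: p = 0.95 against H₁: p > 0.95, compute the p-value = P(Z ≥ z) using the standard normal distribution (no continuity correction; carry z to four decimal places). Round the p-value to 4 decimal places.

p-value = 0.9955

With x = 1917 successes in n = 2045, p̂ = 0.93741.
Null standard error: √(0.95·0.05/2045) = √0.000023227 = 0.004819.
z = (p̂ − p₀)/SE = (1917/2045 − 0.95)/0.004819 ≈ -2.6127.
p-value = P(Z ≥ z) with z = -2.6127 → 0.9955.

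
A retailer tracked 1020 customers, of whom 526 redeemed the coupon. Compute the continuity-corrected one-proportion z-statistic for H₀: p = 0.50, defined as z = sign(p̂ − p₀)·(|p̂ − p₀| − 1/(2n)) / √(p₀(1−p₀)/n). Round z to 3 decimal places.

z = 0.971

The sample proportion is 526/1020 = 0.51569. p̂ − p₀ = 0.015686.
Continuity correction 1/(2n) = 1/2040 = 0.000490.
Corrected numerator: |0.015686| − 0.000490 = 0.015196.
SE₀ = √(0.50·0.50/1020) = 0.015656.
z = +0.015196/0.015656 = 0.971.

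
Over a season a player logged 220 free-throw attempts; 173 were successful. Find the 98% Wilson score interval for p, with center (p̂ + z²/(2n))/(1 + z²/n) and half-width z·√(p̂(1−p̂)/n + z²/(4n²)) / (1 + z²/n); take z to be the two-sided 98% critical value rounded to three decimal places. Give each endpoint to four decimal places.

(0.7156, 0.8434)

p̂ = 173/220 = 0.78636; z = 2.326, so z² = 5.410276.
Denominator 1 + z²/n = 1 + 5.410276/220 = 1.024592.
Center = (0.78636 + 0.012296)/1.024592 = 0.77949.
Radicand: p̂(1−p̂)/n + z²/(4n²) = 0.000763618 + 0.000027946 = 0.000791564.
Half-width = 2.326·√0.000791564/1.024592 = 0.06387.
CI: 0.77949 ± 0.06387 = (0.7156, 0.8434).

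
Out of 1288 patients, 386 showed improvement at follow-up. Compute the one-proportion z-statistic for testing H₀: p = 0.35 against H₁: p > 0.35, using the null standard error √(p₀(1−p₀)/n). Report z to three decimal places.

z = -3.786

The sample proportion is 386/1288 = 0.29969.
SE₀ = √(0.35·0.65/1288) = 0.013290.
z = (p̂ − p₀)/SE = (0.29969 − 0.35)/0.013290 = -3.786.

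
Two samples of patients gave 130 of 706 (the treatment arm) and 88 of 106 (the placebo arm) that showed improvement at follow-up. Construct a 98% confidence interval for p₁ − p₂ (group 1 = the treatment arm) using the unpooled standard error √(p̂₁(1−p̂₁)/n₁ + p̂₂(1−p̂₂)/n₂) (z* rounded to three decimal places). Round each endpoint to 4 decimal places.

(-0.7374, -0.5547)

p̂₁ = 130/706 = 0.18414, p̂₂ = 88/106 = 0.83019; p̂₁ − p̂₂ = -0.64605.
Unpooled SE = √(p̂₁(1−p̂₁)/n₁ + p̂₂(1−p̂₂)/n₂) = √(0.000212790 + 0.001329957) = 0.039278.
z* = 2.326 at the 98% level. Margin = 2.326·0.039278 = 0.09136.
So the interval runs from -0.7374 to -0.5547.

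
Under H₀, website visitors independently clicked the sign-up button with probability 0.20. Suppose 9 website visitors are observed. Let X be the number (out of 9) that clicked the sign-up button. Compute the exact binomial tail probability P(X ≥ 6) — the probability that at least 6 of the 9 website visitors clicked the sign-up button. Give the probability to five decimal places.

P = 0.00307

X is binomial with n = 9 and p = 0.20.
P(X ≥ 6) = C(9,6)·0.20^6·0.80^3 + C(9,7)·0.20^7·0.80^2 + C(9,8)·0.20^8·0.80^1 + C(9,9)·0.20^9·0.80^0.
= 0.002753 + 0.000295 + 0.000018 + 0.000001 = 0.00307.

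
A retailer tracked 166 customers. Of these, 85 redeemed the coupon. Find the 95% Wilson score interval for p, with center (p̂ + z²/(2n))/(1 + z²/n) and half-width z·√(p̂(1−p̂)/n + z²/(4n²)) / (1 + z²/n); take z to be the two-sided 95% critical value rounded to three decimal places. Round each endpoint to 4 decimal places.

(0.4366, 0.5870)

p̂ = 85/166 = 0.51205; z = 1.960, so z² = 3.841600.
Denominator 1 + z²/n = 1 + 3.841600/166 = 1.023142.
Center = (0.51205 + 0.011571)/1.023142 = 0.51178.
Radicand: p̂(1−p̂)/n + z²/(4n²) = 0.001505150 + 0.000034853 = 0.001540003.
Half-width = z·√(radicand)/denom = 1.960·0.039243/1.023142 = 0.07518.
So the interval runs from 0.4366 to 0.5870.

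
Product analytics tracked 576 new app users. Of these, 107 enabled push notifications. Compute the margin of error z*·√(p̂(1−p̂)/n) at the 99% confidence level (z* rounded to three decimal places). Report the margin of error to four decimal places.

ME = 0.0417

The sample proportion is 107/576 = 0.18576.
SE(p̂) = √(0.18576·0.81424/576) = 0.016205.
The 99% critical value is z* = 2.576.
ME = 2.576·0.016205 = 0.0417.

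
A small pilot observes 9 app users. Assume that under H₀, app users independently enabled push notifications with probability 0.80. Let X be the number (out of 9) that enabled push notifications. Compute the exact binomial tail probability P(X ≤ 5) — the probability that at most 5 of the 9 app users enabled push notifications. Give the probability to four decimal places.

X ~ Binomial(n=9, p=0.80).
P(X ≤ 5) = Σ_{j=0}^{5} C(9,j)·0.80^j·0.20^{9−j}.
= 0.000001 + 0.000018 + 0.000295 + 0.002753 + 0.016515 + 0.066060 = 0.0856.

P = 0.0856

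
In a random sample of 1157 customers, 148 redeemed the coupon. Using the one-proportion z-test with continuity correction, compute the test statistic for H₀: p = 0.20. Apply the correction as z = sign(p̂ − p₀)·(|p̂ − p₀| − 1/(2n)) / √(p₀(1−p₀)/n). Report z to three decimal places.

The sample proportion is 148/1157 = 0.12792. p̂ − p₀ = -0.072083.
1/(2n) = 0.000432.
Corrected numerator: |-0.072083| − 0.000432 = 0.071651.
SE₀ = √(0.20·0.80/1157) = 0.011760.
z = −0.071651/0.011760 = -6.093.

z = -6.093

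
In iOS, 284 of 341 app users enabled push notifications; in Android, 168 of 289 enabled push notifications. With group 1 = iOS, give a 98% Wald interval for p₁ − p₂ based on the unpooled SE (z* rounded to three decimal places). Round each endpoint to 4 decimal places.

p̂₁ = 284/341 = 0.83284, p̂₂ = 168/289 = 0.58131; p̂₁ − p̂₂ = 0.25153.
Unpooled SE = √(p̂₁(1−p̂₁)/n₁ + p̂₂(1−p̂₂)/n₂) = √(0.000408254 + 0.000842173) = 0.035361.
For 98% confidence, z* = 2.326. Margin of error = 0.08225.
CI: 0.25153 ± 0.08225 = (0.1693, 0.3338).

(0.1693, 0.3338)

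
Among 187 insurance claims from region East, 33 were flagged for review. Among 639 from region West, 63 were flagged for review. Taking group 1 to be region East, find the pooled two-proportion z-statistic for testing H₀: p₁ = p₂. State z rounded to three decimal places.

z = 2.923

p̂₁ = 33/187 = 0.17647, p̂₂ = 63/639 = 0.09859.
Pooling: p̂ = 96/826 = 0.11622.
Pooled SE = √[0.1027150·0.00691254] ≈ 0.026646.
z = 0.07788/0.026646 = 2.923.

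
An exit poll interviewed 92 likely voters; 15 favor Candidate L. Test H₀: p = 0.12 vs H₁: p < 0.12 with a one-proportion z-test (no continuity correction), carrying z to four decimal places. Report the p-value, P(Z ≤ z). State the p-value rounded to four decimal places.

p-value = 0.8980

The sample proportion is 15/92 = 0.16304.
Null standard error: √(0.12·0.88/92) = √0.001147826 = 0.033880.
z = (p̂ − p₀)/SE = (15/92 − 0.12)/0.033880 ≈ 1.2705.
From the standard normal, P(Z ≤ z) = 0.8980.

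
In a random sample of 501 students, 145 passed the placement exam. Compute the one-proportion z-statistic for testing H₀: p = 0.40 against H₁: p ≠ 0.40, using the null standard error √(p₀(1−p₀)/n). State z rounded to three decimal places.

z = -5.052

The sample proportion is 145/501 = 0.28942.
Under H₀, SE = √(p₀(1−p₀)/n) = √(0.40·0.60/501) = √0.000479042 = 0.021887.
Test statistic: z = -0.11058/0.021887 = -5.052.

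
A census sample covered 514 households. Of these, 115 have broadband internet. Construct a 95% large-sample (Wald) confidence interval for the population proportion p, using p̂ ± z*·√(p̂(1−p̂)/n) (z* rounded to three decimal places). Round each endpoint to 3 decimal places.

(0.188, 0.260)

Sample proportion p̂ = 115/514 = 0.22374.
SE(p̂) = √(0.22374·0.77626/514) = 0.018382.
z* = 1.960 at the 95% level.
Margin of error: 1.960 × 0.018382 = 0.03603.
CI: 0.22374 ± 0.03603 = (0.188, 0.260).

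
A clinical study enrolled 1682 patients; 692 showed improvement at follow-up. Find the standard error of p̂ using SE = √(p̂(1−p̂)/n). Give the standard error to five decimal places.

With x = 692 successes in n = 1682, p̂ = 0.41141.
p̂(1−p̂) = 0.242152.
SE = √(0.242152/1682) = √0.000143967 = 0.01200.

SE = 0.01200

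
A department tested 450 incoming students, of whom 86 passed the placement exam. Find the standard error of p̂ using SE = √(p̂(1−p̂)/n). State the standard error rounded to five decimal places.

SE = 0.01853

With x = 86 successes in n = 450, p̂ = 0.19111.
p̂(1−p̂) = 0.19111·0.80889 = 0.154587.
SE = √(0.154587/450) = 0.01853.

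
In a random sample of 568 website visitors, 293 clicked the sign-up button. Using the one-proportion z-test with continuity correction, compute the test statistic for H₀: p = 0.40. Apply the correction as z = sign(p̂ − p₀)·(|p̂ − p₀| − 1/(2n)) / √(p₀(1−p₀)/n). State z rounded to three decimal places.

z = 5.593

p̂ = 293/568 = 0.51585. p̂ − p₀ = 0.115845.
1/(2n) = 0.000880.
Corrected numerator: |0.115845| − 0.000880 = 0.114965.
Under H₀, SE = √(p₀(1−p₀)/n) = √(0.40·0.60/568) = √0.000422535 = 0.020556.
z = (+)0.114965/0.020556 = 5.593.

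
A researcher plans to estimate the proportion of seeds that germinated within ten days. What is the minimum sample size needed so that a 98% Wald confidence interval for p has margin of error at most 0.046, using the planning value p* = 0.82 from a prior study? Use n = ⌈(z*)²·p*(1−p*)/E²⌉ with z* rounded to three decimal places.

n = 378

z* = 2.326 at the 98% level.
p*(1−p*) = 0.1476.
(z*)²·p*(1−p*)/E² = 5.410276·0.1476/0.002116 = 377.390.
Rounding up, n = 378.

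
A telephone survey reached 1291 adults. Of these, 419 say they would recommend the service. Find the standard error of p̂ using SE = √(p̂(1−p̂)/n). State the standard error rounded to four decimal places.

p̂ = 419/1291 = 0.32455.
p̂(1−p̂) = 0.219217.
Dividing by n and taking the root: √0.000169804 = 0.0130.

SE = 0.0130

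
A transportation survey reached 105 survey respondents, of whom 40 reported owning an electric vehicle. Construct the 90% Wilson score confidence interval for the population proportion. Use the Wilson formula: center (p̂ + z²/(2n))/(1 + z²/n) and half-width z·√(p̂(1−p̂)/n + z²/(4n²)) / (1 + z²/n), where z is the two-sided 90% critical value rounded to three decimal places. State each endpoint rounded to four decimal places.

(0.3069, 0.4610)

Here p̂ = 40/105 = 0.38095 and z = 1.645 (z² = 2.706025).
1 + z²/n = 1.025772.
Center = (0.38095 + 0.012886)/1.025772 = 0.38394.
Radicand: p̂(1−p̂)/n + z²/(4n²) = 0.002245978 + 0.000061361 = 0.002307339.
Half-width = 1.645·√0.002307339/1.025772 = 0.07703.
CI: 0.38394 ± 0.07703 = (0.3069, 0.4610).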